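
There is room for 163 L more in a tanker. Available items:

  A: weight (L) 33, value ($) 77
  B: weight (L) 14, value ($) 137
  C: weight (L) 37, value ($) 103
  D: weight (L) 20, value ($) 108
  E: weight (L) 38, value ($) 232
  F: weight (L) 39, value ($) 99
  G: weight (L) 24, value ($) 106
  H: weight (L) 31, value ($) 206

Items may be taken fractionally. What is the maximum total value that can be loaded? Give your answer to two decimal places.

Greedy by value/weight ratio, highest first.
Ratios (sorted): B 9.79, H 6.65, E 6.11, D 5.40, G 4.42, C 2.78, F 2.54, A 2.33
take B (14 @ 137); take H (31 @ 206); take E (38 @ 232); take D (20 @ 108); take G (24 @ 106); take 36/37 of C → 100.22. Capacity used 163/163.
Total value = 889.22

889.22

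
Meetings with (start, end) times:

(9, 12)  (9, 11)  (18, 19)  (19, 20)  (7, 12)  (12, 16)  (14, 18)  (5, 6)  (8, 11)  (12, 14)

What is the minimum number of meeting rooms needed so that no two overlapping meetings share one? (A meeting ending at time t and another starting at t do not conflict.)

4

The answer is the maximum number of intervals overlapping at any instant.
starts: [5, 7, 8, 9, 9, 12, 12, 14, 18, 19]
ends:   [6, 11, 11, 12, 12, 14, 16, 18, 19, 20]
s5→1 e6→0 s7→1 s8→2 s9→3 s9→4  — peak 4.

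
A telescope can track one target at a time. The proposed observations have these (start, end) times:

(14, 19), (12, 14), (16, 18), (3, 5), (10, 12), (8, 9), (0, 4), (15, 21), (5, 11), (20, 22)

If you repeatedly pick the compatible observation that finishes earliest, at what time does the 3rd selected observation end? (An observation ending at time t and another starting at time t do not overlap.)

12

Order by finish time; keep every interval that doesn't clash with the previous kept one.
By end time: (0,4), (3,5), (8,9), (5,11), (10,12), (12,14), (16,18), (14,19), (15,21), (20,22).
Pick (0,4); next start ≥ 4 → (8,9); next start ≥ 9 → (10,12); next start ≥ 12 → (12,14); next start ≥ 14 → (16,18); next start ≥ 18 → (20,22).
Selected: (0,4) (8,9) (10,12) (12,14) (16,18) (20,22)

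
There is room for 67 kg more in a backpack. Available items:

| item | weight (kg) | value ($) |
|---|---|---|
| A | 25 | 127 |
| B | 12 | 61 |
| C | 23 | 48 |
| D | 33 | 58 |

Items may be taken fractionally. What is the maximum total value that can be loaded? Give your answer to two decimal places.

248.30

Order: B (61/12=5.08) > A (127/25=5.08) > C (48/23=2.09) > D (58/33=1.76)
Fill: take B (12 @ 61) → take A (25 @ 127) → take C (23 @ 48) → take 7/33 of D → 12.30; 67/67 used.
Total value = 248.30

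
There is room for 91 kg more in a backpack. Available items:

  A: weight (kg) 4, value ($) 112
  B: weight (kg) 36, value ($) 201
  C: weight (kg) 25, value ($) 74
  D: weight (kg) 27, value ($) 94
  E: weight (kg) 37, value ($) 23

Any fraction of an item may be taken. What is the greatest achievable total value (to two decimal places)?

478.04

Greedy by value/weight ratio, highest first.
Ratios (sorted): A 28.00, B 5.58, D 3.48, C 2.96, E 0.62
take A (4 @ 112); take B (36 @ 201); take D (27 @ 94); take 24/25 of C → 71.04. Capacity used 91/91.
Total value = 478.04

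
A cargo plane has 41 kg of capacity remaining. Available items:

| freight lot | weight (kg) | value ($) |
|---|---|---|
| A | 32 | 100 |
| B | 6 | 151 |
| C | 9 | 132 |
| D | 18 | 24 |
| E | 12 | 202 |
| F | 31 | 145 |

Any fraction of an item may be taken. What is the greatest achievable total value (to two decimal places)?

Order: B (151/6=25.17) > E (202/12=16.83) > C (132/9=14.67) > F (145/31=4.68) > A (100/32=3.12) > D (24/18=1.33)
Fill: take B (6 @ 151) → take E (12 @ 202) → take C (9 @ 132) → take 14/31 of F → 65.48; 41/41 used.
Total value = 550.48

550.48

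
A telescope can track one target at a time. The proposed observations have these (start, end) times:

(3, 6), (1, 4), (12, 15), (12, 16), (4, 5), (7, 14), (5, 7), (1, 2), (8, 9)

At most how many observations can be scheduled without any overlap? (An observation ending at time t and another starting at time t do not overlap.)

5

By end time: (1,2), (1,4), (4,5), (3,6), (5,7), (8,9), (7,14), (12,15), (12,16).
Pick (1,2); next start ≥ 2 → (4,5); next start ≥ 5 → (5,7); next start ≥ 7 → (8,9); next start ≥ 9 → (12,15).
Selected 5 observations.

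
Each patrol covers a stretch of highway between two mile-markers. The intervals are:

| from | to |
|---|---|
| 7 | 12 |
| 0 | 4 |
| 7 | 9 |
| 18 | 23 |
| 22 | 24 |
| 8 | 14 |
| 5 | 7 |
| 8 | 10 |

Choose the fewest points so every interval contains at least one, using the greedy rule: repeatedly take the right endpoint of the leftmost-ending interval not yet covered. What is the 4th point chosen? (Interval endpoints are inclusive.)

23

Process intervals by earliest right end; each time one isn't hit yet, stab at its right endpoint.
By right end: [0,4]  [5,7]  [7,9]  [8,10]  [7,12]  [8,14]  [18,23]  [22,24]
[0,4] uncovered → point at 4; [5,7] uncovered → point at 7; [8,10] uncovered → point at 10; [18,23] uncovered → point at 23.
Points: 4, 7, 10, 23 (4 total).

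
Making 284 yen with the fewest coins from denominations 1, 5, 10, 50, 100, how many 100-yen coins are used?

2

Use the largest denomination that fits, subtract, and repeat.
284 = 2×100 + 1×50 + 3×10 + 4×1
Count of 100: 2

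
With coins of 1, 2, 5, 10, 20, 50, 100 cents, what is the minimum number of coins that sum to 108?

Use the largest denomination that fits, subtract, and repeat.
108 − 1×100→8 − 1×5→3 − 1×2→1 − 1×1→0
Total coins = 1 + 1 + 1 + 1 = 4

4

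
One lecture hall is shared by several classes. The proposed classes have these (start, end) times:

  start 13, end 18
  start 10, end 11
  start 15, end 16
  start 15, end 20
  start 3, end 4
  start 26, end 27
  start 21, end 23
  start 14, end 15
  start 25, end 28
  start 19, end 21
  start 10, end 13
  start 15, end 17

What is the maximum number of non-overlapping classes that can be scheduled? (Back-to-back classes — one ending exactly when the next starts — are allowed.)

7

Greedy by earliest finish: after sorting by end time, pick each interval compatible with the last pick.
Sorted by end: (3,4)  (10,11)  (10,13)  (14,15)  (15,16)  (15,17)  (13,18)  (15,20)  (19,21)  (21,23)  (26,27)  (25,28)
take (3,4); take (10,11); take (14,15); take (15,16); skip (13,18); take (19,21); take (21,23); take (26,27).
Selected 7 classes.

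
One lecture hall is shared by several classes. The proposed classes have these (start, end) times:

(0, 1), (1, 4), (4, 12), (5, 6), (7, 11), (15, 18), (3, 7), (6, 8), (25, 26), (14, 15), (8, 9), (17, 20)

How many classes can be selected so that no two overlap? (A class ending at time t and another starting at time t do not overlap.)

By end time: (0,1), (1,4), (5,6), (3,7), (6,8), (8,9), (7,11), (4,12), (14,15), (15,18), (17,20), (25,26).
Pick (0,1); next start ≥ 1 → (1,4); next start ≥ 4 → (5,6); next start ≥ 6 → (6,8); next start ≥ 8 → (8,9); next start ≥ 9 → (14,15); next start ≥ 15 → (15,18); next start ≥ 18 → (25,26).
Selected 8 classes.

8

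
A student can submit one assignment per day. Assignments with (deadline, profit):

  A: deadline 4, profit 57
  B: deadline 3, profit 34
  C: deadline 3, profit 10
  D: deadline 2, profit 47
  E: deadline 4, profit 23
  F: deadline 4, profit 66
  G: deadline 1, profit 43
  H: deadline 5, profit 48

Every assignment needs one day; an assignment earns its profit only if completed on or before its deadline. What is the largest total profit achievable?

261

Profit order: F=66 A=57 H=48 D=47 G=43 B=34 E=23 C=10
Assign: F→slot 4, A→slot 3, H→slot 5, D→slot 2, G→slot 1, B skipped, E skipped, C skipped.
Slots: [1:G] [2:D] [3:A] [4:F] [5:H]
Profit = 43 + 47 + 57 + 66 + 48 = 261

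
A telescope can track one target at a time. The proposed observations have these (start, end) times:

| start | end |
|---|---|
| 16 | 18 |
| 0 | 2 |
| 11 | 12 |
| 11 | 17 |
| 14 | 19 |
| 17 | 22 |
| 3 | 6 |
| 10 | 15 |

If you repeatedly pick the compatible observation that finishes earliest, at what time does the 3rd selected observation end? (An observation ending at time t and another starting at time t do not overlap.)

Sort by end time and greedily take each interval whose start is ≥ the last chosen end.
Sorted by end: (0,2)  (3,6)  (11,12)  (10,15)  (11,17)  (16,18)  (14,19)  (17,22)
take (0,2); take (3,6); take (11,12); skip (11,17); take (16,18).
Selected: (0,2) (3,6) (11,12) (16,18)

12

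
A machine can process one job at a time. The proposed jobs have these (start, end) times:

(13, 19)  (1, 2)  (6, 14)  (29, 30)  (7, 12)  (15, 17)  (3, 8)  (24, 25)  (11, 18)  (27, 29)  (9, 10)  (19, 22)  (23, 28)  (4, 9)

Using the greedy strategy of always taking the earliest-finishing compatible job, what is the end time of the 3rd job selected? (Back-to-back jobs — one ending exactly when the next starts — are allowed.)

By end time: (1,2), (3,8), (4,9), (9,10), (7,12), (6,14), (15,17), (11,18), (13,19), (19,22), (24,25), (23,28), (27,29), (29,30).
Pick (1,2); next start ≥ 2 → (3,8); next start ≥ 8 → (9,10); next start ≥ 10 → (15,17); next start ≥ 17 → (19,22); next start ≥ 22 → (24,25); next start ≥ 25 → (27,29); next start ≥ 29 → (29,30).
Selected: (1,2) (3,8) (9,10) (15,17) (19,22) (24,25) (27,29) (29,30)

10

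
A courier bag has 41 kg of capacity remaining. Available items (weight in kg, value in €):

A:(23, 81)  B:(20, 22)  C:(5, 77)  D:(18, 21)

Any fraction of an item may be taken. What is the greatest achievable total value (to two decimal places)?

173.17

Sort by value per unit weight and fill in that order.
Order: C (77/5=15.40) > A (81/23=3.52) > D (21/18=1.17) > B (22/20=1.10)
Fill: take C (5 @ 77) → take A (23 @ 81) → take 13/18 of D → 15.17; 41/41 used.
Total value = 173.17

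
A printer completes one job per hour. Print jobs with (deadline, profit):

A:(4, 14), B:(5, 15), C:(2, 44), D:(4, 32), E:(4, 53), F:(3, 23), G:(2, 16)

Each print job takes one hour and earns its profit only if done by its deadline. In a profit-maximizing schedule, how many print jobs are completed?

5

Take jobs in profit order; each goes to the latest open slot no later than its deadline.
By profit: E(d4,53), C(d2,44), D(d4,32), F(d3,23), G(d2,16), B(d5,15), A(d4,14)
E→slot 4; C→slot 2; D→slot 3; F→slot 1; G skipped; B→slot 5; A skipped.
5 of 7 scheduled.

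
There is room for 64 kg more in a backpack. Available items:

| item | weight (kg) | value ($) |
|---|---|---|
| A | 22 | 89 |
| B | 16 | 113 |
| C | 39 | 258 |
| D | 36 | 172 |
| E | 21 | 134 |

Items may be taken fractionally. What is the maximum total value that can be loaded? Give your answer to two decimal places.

Ratios (sorted): B 7.06, C 6.62, E 6.38, D 4.78, A 4.05
take B (16 @ 113); take C (39 @ 258); take 9/21 of E → 57.43. Capacity used 64/64.
Total value = 428.43

428.43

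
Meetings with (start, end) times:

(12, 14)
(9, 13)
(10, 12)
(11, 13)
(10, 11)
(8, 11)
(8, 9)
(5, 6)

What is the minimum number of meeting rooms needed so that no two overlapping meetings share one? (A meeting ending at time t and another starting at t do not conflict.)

The answer is the maximum number of intervals overlapping at any instant.
starts: [5, 8, 8, 9, 10, 10, 11, 12]
ends:   [6, 9, 11, 11, 12, 13, 13, 14]
s5→1 e6→0 s8→1 s8→2 e9→1 s9→2 s10→3 s10→4  — peak 4.

4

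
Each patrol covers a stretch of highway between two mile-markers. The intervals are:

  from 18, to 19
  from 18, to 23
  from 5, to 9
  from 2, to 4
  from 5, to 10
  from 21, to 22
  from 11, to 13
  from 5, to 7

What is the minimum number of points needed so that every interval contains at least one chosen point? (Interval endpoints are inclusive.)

5

Sorted: [2,4] [5,7] [5,9] [5,10] [11,13] [18,19] [21,22] [18,23]
{[2,4]} hit by 4; {[5,7],[5,9],[5,10]} hit by 7; {[11,13]} hit by 13; {[18,19]} hit by 19; {[21,22],[18,23]} hit by 22.
Points: 4, 7, 13, 19, 22 (5 total).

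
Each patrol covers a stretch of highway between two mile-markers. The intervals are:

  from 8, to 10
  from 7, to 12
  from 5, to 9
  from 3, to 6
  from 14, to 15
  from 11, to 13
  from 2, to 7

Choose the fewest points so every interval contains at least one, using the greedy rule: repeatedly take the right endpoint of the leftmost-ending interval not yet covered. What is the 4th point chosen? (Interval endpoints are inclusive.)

Sort by right endpoint; whenever an interval is uncovered, place a point at its right end.
Sorted: [3,6] [2,7] [5,9] [8,10] [7,12] [11,13] [14,15]
{[3,6],[2,7],[5,9]} hit by 6; {[8,10],[7,12]} hit by 10; {[11,13]} hit by 13; {[14,15]} hit by 15.
Points: 6, 10, 13, 15 (4 total).

15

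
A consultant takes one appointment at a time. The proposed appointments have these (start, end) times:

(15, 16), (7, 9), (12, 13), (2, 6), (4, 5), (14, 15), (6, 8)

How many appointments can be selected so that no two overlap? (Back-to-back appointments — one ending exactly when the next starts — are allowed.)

5

By end time: (4,5), (2,6), (6,8), (7,9), (12,13), (14,15), (15,16).
Pick (4,5); next start ≥ 5 → (6,8); next start ≥ 8 → (12,13); next start ≥ 13 → (14,15); next start ≥ 15 → (15,16).
Selected 5 appointments.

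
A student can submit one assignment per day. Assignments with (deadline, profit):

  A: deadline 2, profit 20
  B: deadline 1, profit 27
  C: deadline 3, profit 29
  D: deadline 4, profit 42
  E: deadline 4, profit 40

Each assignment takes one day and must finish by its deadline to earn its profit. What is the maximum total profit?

Take jobs in profit order; each goes to the latest open slot no later than its deadline.
Profit order: D=42 E=40 C=29 B=27 A=20
Assign: D→slot 4, E→slot 3, C→slot 2, B→slot 1, A skipped.
Slots: [1:B] [2:C] [3:E] [4:D]
Profit = 27 + 29 + 40 + 42 = 138

138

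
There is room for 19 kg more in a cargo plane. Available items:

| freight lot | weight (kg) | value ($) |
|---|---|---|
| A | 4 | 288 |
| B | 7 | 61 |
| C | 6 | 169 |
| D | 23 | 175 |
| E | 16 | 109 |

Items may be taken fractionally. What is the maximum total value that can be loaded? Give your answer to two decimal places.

533.22

Greedy by value/weight ratio, highest first.
Order: A (288/4=72.00) > C (169/6=28.17) > B (61/7=8.71) > D (175/23=7.61) > E (109/16=6.81)
Fill: take A (4 @ 288) → take C (6 @ 169) → take B (7 @ 61) → take 2/23 of D → 15.22; 19/19 used.
Total value = 533.22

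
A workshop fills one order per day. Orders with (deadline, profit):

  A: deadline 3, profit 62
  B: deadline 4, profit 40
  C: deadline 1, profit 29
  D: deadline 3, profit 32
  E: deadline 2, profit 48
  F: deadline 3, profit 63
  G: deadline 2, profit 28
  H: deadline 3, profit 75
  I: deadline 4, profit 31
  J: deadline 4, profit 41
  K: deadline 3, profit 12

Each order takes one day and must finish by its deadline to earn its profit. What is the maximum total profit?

241

Sort by profit descending; place each in the latest free slot ≤ its deadline.
By profit: H(d3,75), F(d3,63), A(d3,62), E(d2,48), J(d4,41), B(d4,40), D(d3,32), I(d4,31), C(d1,29), G(d2,28), K(d3,12)
H→slot 3; F→slot 2; A→slot 1; E skipped; J→slot 4; B skipped; D skipped; I skipped; C skipped; G skipped; K skipped.
Profit = 62 + 63 + 75 + 41 = 241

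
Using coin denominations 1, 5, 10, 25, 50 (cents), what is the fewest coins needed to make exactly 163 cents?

Use the largest denomination that fits, subtract, and repeat.
163 − 3×50→13 − 1×10→3 − 3×1→0
Total coins = 3 + 1 + 3 = 7

7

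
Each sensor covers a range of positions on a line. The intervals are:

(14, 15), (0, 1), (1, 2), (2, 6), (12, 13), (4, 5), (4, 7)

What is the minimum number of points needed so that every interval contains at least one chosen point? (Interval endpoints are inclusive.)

4

Sorted: [0,1] [1,2] [4,5] [2,6] [4,7] [12,13] [14,15]
{[0,1],[1,2]} hit by 1; {[4,5],[2,6],[4,7]} hit by 5; {[12,13]} hit by 13; {[14,15]} hit by 15.
Points: 1, 5, 13, 15 (4 total).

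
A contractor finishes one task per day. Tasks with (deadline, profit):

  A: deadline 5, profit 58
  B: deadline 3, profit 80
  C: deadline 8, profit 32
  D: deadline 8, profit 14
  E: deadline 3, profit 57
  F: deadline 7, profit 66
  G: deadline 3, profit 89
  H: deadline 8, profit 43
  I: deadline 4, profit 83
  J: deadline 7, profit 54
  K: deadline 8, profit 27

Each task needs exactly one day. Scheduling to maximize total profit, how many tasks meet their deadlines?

8

Take jobs in profit order; each goes to the latest open slot no later than its deadline.
Profit order: G=89 I=83 B=80 F=66 A=58 E=57 J=54 H=43 C=32 K=27 D=14
Assign: G→slot 3, I→slot 4, B→slot 2, F→slot 7, A→slot 5, E→slot 1, J→slot 6, H→slot 8, C skipped, K skipped, D skipped.
Slots: [1:E] [2:B] [3:G] [4:I] [5:A] [6:J] [7:F] [8:H]
8 of 11 scheduled.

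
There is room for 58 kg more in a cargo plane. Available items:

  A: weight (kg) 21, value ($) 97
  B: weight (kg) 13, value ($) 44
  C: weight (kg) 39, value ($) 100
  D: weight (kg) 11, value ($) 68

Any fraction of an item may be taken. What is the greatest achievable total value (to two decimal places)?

Greedy by value/weight ratio, highest first.
Order: D (68/11=6.18) > A (97/21=4.62) > B (44/13=3.38) > C (100/39=2.56)
Fill: take D (11 @ 68) → take A (21 @ 97) → take B (13 @ 44) → take 13/39 of C → 33.33; 58/58 used.
Total value = 242.33

242.33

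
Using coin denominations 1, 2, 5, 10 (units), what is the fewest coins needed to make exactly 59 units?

8

59 − 5×10→9 − 1×5→4 − 2×2→0
Total coins = 5 + 1 + 2 = 8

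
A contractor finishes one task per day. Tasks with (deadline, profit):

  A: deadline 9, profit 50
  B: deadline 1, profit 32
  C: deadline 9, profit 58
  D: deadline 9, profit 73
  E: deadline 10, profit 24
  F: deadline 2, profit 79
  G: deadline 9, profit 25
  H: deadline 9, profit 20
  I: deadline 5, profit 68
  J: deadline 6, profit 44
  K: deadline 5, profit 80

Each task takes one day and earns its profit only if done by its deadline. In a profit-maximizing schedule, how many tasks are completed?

10

Take jobs in profit order; each goes to the latest open slot no later than its deadline.
By profit: K(d5,80), F(d2,79), D(d9,73), I(d5,68), C(d9,58), A(d9,50), J(d6,44), B(d1,32), G(d9,25), E(d10,24), H(d9,20)
K→slot 5; F→slot 2; D→slot 9; I→slot 4; C→slot 8; A→slot 7; J→slot 6; B→slot 1; G→slot 3; E→slot 10; H skipped.
10 of 11 scheduled.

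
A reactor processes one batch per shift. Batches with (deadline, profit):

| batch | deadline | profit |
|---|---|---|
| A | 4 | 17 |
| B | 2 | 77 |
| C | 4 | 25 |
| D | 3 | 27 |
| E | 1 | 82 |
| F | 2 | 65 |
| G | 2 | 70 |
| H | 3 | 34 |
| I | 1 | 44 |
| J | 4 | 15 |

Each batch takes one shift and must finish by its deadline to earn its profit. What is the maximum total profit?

218

Take jobs in profit order; each goes to the latest open slot no later than its deadline.
By profit: E(d1,82), B(d2,77), G(d2,70), F(d2,65), I(d1,44), H(d3,34), D(d3,27), C(d4,25), A(d4,17), J(d4,15)
E→slot 1; B→slot 2; G skipped; F skipped; I skipped; H→slot 3; D skipped; C→slot 4; A skipped; J skipped.
Profit = 82 + 77 + 34 + 25 = 218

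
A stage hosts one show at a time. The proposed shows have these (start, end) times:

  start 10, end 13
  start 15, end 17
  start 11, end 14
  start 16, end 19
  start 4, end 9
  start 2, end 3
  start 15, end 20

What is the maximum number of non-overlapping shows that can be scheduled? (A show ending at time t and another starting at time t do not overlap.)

Sort by end time and greedily take each interval whose start is ≥ the last chosen end.
By end time: (2,3), (4,9), (10,13), (11,14), (15,17), (16,19), (15,20).
Pick (2,3); next start ≥ 3 → (4,9); next start ≥ 9 → (10,13); next start ≥ 13 → (15,17).
Selected 4 shows.

4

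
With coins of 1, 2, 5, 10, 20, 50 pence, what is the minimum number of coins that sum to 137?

6

Use the largest denomination that fits, subtract, and repeat.
137 = 2×50 + 1×20 + 1×10 + 1×5 + 1×2
Total coins = 2 + 1 + 1 + 1 + 1 = 6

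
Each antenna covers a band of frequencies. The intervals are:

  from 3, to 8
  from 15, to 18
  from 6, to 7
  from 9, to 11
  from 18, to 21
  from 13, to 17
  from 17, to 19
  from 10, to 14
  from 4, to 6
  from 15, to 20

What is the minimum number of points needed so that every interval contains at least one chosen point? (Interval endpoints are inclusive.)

4

Process intervals by earliest right end; each time one isn't hit yet, stab at its right endpoint.
Sorted: [4,6] [6,7] [3,8] [9,11] [10,14] [13,17] [15,18] [17,19] [15,20] [18,21]
{[4,6],[6,7],[3,8]} hit by 6; {[9,11],[10,14]} hit by 11; {[13,17],[15,18],[17,19],[15,20]} hit by 17; {[18,21]} hit by 21.
Points: 6, 11, 17, 21 (4 total).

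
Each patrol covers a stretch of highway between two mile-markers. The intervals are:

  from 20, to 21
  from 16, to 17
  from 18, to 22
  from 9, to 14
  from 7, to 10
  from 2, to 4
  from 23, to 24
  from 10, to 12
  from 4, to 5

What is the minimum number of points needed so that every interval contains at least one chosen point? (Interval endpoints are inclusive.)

5

Sort by right endpoint; whenever an interval is uncovered, place a point at its right end.
Sorted: [2,4] [4,5] [7,10] [10,12] [9,14] [16,17] [20,21] [18,22] [23,24]
{[2,4],[4,5]} hit by 4; {[7,10],[10,12],[9,14]} hit by 10; {[16,17]} hit by 17; {[20,21],[18,22]} hit by 21; {[23,24]} hit by 24.
Points: 4, 10, 17, 21, 24 (5 total).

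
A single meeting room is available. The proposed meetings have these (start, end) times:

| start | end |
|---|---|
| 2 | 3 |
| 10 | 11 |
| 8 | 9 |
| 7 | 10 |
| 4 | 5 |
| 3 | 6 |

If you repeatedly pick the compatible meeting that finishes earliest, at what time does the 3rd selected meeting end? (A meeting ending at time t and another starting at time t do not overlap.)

Order by finish time; keep every interval that doesn't clash with the previous kept one.
Sorted by end: (2,3)  (4,5)  (3,6)  (8,9)  (7,10)  (10,11)
take (2,3); take (4,5); take (8,9); take (10,11).
Selected: (2,3) (4,5) (8,9) (10,11)

9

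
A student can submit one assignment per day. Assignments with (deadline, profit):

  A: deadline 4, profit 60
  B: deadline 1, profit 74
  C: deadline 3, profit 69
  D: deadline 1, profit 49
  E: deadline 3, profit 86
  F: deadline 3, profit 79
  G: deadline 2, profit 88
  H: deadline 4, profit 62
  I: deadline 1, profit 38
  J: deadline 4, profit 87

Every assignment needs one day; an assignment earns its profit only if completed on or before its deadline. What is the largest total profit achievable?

340

Take jobs in profit order; each goes to the latest open slot no later than its deadline.
Profit order: G=88 J=87 E=86 F=79 B=74 C=69 H=62 A=60 D=49 I=38
Assign: G→slot 2, J→slot 4, E→slot 3, F→slot 1, B skipped, C skipped, H skipped, A skipped, D skipped, I skipped.
Slots: [1:F] [2:G] [3:E] [4:J]
Profit = 79 + 88 + 86 + 87 = 340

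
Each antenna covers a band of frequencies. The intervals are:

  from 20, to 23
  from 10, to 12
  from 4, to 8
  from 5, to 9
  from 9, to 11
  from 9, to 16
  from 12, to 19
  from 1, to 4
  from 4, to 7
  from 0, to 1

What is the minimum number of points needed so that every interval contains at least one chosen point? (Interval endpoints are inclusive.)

5

Sorted: [0,1] [1,4] [4,7] [4,8] [5,9] [9,11] [10,12] [9,16] [12,19] [20,23]
{[0,1],[1,4]} hit by 1; {[4,7],[4,8],[5,9]} hit by 7; {[9,11],[10,12],[9,16]} hit by 11; {[12,19]} hit by 19; {[20,23]} hit by 23.
Points: 1, 7, 11, 19, 23 (5 total).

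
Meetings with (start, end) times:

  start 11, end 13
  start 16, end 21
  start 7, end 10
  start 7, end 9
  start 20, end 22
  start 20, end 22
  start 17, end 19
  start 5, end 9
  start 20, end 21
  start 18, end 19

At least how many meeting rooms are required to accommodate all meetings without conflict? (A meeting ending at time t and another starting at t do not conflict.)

Events (time:±→running): 5:+→1 7:+→2 7:+→3 9:-→2 9:-→1 10:-→0 11:+→1 13:-→0 16:+→1 17:+→2 18:+→3 19:-→2 19:-→1 20:+→2 20:+→3 20:+→4 … peak 4.

4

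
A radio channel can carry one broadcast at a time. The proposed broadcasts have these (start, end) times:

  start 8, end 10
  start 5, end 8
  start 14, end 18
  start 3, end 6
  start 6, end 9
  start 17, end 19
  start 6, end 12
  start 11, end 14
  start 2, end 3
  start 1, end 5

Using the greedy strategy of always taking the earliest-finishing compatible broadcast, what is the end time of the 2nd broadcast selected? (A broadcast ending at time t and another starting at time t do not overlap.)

Greedy by earliest finish: after sorting by end time, pick each interval compatible with the last pick.
Sorted by end: (2,3)  (1,5)  (3,6)  (5,8)  (6,9)  (8,10)  (6,12)  (11,14)  (14,18)  (17,19)
take (2,3); take (3,6); skip (5,8); take (6,9); skip (8,10); take (11,14); take (14,18).
Selected: (2,3) (3,6) (6,9) (11,14) (14,18)

6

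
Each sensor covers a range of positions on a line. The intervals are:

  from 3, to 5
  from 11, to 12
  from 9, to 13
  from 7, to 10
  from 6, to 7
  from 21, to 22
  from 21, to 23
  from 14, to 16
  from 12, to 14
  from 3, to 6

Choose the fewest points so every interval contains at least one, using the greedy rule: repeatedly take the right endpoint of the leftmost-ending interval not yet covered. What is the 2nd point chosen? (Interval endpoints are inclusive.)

Sorted: [3,5] [3,6] [6,7] [7,10] [11,12] [9,13] [12,14] [14,16] [21,22] [21,23]
{[3,5],[3,6]} hit by 5; {[6,7],[7,10]} hit by 7; {[11,12],[9,13],[12,14]} hit by 12; {[14,16]} hit by 16; {[21,22],[21,23]} hit by 22.
Points: 5, 7, 12, 16, 22 (5 total).

7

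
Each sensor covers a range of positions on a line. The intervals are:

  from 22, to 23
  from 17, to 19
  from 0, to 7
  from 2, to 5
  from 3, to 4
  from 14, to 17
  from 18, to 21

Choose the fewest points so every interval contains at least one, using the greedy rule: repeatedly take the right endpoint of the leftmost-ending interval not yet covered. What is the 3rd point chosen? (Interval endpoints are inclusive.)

Sorted: [3,4] [2,5] [0,7] [14,17] [17,19] [18,21] [22,23]
{[3,4],[2,5],[0,7]} hit by 4; {[14,17],[17,19]} hit by 17; {[18,21]} hit by 21; {[22,23]} hit by 23.
Points: 4, 17, 21, 23 (4 total).

21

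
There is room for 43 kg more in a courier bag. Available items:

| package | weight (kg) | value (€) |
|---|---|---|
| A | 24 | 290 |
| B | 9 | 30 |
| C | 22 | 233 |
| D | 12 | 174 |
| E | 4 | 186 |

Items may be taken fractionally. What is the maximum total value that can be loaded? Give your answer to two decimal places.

Sort by value per unit weight and fill in that order.
Ratios (sorted): E 46.50, D 14.50, A 12.08, C 10.59, B 3.33
take E (4 @ 186); take D (12 @ 174); take A (24 @ 290); take 3/22 of C → 31.77. Capacity used 43/43.
Total value = 681.77

681.77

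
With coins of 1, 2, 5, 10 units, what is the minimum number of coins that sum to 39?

Use the largest denomination that fits, subtract, and repeat.
39 = 3×10 + 1×5 + 2×2
Total coins = 3 + 1 + 2 = 6

6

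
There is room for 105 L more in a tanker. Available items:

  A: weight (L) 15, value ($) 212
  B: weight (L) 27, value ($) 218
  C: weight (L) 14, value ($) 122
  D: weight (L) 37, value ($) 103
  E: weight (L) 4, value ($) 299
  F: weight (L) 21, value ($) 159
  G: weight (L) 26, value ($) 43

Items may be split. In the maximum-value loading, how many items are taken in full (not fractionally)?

Ratios (sorted): E 74.75, A 14.13, C 8.71, B 8.07, F 7.57, D 2.78, G 1.65
take E (4 @ 299); take A (15 @ 212); take C (14 @ 122); take B (27 @ 218); take F (21 @ 159); take 24/37 of D → 66.81. Capacity used 105/105.
5 item(s) taken whole; one partial (take 24/37 of D).

5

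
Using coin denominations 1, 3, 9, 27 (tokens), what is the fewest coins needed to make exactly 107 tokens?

9

Use the largest denomination that fits, subtract, and repeat.
107 − 3×27→26 − 2×9→8 − 2×3→2 − 2×1→0
Total coins = 3 + 2 + 2 + 2 = 9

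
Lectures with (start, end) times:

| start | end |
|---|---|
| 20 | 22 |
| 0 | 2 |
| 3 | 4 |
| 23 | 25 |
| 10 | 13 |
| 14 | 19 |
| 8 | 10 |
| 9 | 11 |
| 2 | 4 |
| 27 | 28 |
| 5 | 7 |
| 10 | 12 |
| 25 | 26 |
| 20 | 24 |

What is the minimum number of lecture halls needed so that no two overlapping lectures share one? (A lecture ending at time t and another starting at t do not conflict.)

3

The answer is the maximum number of intervals overlapping at any instant.
starts: [0, 2, 3, 5, 8, 9, 10, 10, 14, 20, 20, 23, 25, 27]
ends:   [2, 4, 4, 7, 10, 11, 12, 13, 19, 22, 24, 25, 26, 28]
s0→1 e2→0 s2→1 s3→2 e4→1 e4→0 s5→1 e7→0 s8→1 s9→2 e10→1 s10→2 s10→3  — peak 3.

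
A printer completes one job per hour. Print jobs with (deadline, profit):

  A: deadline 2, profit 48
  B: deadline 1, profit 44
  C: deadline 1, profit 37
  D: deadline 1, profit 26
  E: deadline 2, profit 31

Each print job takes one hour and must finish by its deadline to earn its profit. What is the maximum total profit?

Take jobs in profit order; each goes to the latest open slot no later than its deadline.
Profit order: A=48 B=44 C=37 E=31 D=26
Assign: A→slot 2, B→slot 1, C skipped, E skipped, D skipped.
Slots: [1:B] [2:A]
Profit = 44 + 48 = 92

92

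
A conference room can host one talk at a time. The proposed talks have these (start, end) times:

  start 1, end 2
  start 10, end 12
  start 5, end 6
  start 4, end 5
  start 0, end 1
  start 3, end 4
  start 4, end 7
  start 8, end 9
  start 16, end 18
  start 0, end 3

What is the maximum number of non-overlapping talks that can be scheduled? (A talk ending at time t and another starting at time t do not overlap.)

8

Order by finish time; keep every interval that doesn't clash with the previous kept one.
Sorted by end: (0,1)  (1,2)  (0,3)  (3,4)  (4,5)  (5,6)  (4,7)  (8,9)  (10,12)  (16,18)
take (0,1); take (1,2); take (3,4); take (4,5); take (5,6); take (8,9); take (10,12); take (16,18).
Selected 8 talks.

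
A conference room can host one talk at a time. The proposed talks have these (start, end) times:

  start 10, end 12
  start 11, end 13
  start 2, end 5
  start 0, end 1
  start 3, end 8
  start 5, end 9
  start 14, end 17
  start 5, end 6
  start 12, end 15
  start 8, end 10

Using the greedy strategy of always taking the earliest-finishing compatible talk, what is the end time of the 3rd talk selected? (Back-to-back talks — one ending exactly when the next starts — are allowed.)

6

Sorted by end: (0,1)  (2,5)  (5,6)  (3,8)  (5,9)  (8,10)  (10,12)  (11,13)  (12,15)  (14,17)
take (0,1); take (2,5); take (5,6); take (8,10); take (10,12); take (12,15); skip (14,17).
Selected: (0,1) (2,5) (5,6) (8,10) (10,12) (12,15)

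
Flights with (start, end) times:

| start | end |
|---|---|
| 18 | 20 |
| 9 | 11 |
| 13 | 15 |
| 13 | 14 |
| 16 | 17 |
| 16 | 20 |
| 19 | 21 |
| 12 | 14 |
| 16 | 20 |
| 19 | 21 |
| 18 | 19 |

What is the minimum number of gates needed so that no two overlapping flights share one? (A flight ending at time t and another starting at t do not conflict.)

5

starts: [9, 12, 13, 13, 16, 16, 16, 18, 18, 19, 19]
ends:   [11, 14, 14, 15, 17, 19, 20, 20, 20, 21, 21]
s9→1 e11→0 s12→1 s13→2 s13→3 e14→2 e14→1 e15→0 s16→1 s16→2 s16→3 e17→2 s18→3 s18→4 e19→3 s19→4 s19→5  — peak 5.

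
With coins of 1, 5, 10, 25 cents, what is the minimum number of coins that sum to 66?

5

66 = 2×25 + 1×10 + 1×5 + 1×1
Total coins = 2 + 1 + 1 + 1 = 5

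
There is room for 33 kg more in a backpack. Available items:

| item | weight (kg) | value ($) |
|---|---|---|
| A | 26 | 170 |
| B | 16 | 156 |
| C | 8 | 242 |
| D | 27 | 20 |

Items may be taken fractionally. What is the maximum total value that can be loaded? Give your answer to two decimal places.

Order: C (242/8=30.25) > B (156/16=9.75) > A (170/26=6.54) > D (20/27=0.74)
Fill: take C (8 @ 242) → take B (16 @ 156) → take 9/26 of A → 58.85; 33/33 used.
Total value = 456.85

456.85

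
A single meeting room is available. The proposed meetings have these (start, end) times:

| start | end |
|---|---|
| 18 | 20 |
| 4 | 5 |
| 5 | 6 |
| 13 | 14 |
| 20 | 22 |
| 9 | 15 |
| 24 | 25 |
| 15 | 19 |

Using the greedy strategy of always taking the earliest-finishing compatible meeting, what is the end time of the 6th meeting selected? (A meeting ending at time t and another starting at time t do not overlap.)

25

Greedy by earliest finish: after sorting by end time, pick each interval compatible with the last pick.
By end time: (4,5), (5,6), (13,14), (9,15), (15,19), (18,20), (20,22), (24,25).
Pick (4,5); next start ≥ 5 → (5,6); next start ≥ 6 → (13,14); next start ≥ 14 → (15,19); next start ≥ 19 → (20,22); next start ≥ 22 → (24,25).
Selected: (4,5) (5,6) (13,14) (15,19) (20,22) (24,25)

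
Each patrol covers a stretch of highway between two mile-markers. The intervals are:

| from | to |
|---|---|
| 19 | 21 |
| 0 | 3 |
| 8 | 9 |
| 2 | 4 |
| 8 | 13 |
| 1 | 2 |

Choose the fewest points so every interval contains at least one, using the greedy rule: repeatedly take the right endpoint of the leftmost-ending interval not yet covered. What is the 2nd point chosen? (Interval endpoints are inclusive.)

Process intervals by earliest right end; each time one isn't hit yet, stab at its right endpoint.
By right end: [1,2]  [0,3]  [2,4]  [8,9]  [8,13]  [19,21]
[1,2] uncovered → point at 2; [8,9] uncovered → point at 9; [19,21] uncovered → point at 21.
Points: 2, 9, 21 (3 total).

9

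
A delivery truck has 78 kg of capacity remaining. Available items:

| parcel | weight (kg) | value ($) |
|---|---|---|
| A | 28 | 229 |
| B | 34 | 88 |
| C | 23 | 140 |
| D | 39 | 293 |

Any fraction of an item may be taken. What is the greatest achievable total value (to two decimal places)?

Order: A (229/28=8.18) > D (293/39=7.51) > C (140/23=6.09) > B (88/34=2.59)
Fill: take A (28 @ 229) → take D (39 @ 293) → take 11/23 of C → 66.96; 78/78 used.
Total value = 588.96

588.96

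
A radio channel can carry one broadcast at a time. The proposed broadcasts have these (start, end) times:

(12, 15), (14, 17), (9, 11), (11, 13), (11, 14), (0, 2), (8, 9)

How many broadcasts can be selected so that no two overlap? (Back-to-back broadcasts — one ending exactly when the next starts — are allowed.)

Sort by end time and greedily take each interval whose start is ≥ the last chosen end.
Sorted by end: (0,2)  (8,9)  (9,11)  (11,13)  (11,14)  (12,15)  (14,17)
take (0,2); take (8,9); take (9,11); take (11,13); take (14,17).
Selected 5 broadcasts.

5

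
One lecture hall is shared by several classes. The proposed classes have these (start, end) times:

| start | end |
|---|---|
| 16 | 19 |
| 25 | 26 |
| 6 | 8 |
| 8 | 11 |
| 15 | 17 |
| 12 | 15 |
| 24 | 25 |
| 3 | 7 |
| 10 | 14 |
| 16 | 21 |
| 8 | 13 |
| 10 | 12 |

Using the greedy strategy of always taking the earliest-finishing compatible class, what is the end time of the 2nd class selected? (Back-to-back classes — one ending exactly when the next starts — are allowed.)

11

Greedy by earliest finish: after sorting by end time, pick each interval compatible with the last pick.
Sorted by end: (3,7)  (6,8)  (8,11)  (10,12)  (8,13)  (10,14)  (12,15)  (15,17)  (16,19)  (16,21)  (24,25)  (25,26)
take (3,7); take (8,11); skip (8,13); take (12,15); take (15,17); skip (16,19); skip (16,21); take (24,25); take (25,26).
Selected: (3,7) (8,11) (12,15) (15,17) (24,25) (25,26)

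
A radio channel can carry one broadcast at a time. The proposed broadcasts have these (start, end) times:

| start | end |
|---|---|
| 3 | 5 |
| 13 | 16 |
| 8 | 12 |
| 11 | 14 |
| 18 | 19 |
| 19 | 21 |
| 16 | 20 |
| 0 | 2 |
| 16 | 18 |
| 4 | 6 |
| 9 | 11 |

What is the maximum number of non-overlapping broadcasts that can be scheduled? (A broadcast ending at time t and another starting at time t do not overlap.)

Sorted by end: (0,2)  (3,5)  (4,6)  (9,11)  (8,12)  (11,14)  (13,16)  (16,18)  (18,19)  (16,20)  (19,21)
take (0,2); take (3,5); take (9,11); skip (8,12); take (11,14); take (16,18); take (18,19); take (19,21).
Selected 7 broadcasts.

7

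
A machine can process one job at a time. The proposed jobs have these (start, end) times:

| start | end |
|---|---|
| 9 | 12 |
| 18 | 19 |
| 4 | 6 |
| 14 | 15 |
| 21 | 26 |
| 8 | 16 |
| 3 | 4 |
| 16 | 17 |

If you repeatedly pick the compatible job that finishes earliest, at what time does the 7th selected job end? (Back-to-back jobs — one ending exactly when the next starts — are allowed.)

Order by finish time; keep every interval that doesn't clash with the previous kept one.
By end time: (3,4), (4,6), (9,12), (14,15), (8,16), (16,17), (18,19), (21,26).
Pick (3,4); next start ≥ 4 → (4,6); next start ≥ 6 → (9,12); next start ≥ 12 → (14,15); next start ≥ 15 → (16,17); next start ≥ 17 → (18,19); next start ≥ 19 → (21,26).
Selected: (3,4) (4,6) (9,12) (14,15) (16,17) (18,19) (21,26)

26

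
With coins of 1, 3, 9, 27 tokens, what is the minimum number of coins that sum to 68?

68 − 2×27→14 − 1×9→5 − 1×3→2 − 2×1→0
Total coins = 2 + 1 + 1 + 2 = 6

6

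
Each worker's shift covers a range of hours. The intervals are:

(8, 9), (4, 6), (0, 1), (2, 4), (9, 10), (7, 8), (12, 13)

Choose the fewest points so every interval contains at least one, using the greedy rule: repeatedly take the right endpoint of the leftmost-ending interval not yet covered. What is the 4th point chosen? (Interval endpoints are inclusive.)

10

Sorted: [0,1] [2,4] [4,6] [7,8] [8,9] [9,10] [12,13]
{[0,1]} hit by 1; {[2,4],[4,6]} hit by 4; {[7,8],[8,9]} hit by 8; {[9,10]} hit by 10; {[12,13]} hit by 13.
Points: 1, 4, 8, 10, 13 (5 total).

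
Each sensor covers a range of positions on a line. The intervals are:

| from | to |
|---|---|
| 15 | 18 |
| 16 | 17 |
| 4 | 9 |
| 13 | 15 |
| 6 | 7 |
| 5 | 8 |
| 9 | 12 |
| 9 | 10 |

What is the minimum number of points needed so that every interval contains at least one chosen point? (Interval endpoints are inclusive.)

4

By right end: [6,7]  [5,8]  [4,9]  [9,10]  [9,12]  [13,15]  [16,17]  [15,18]
[6,7] uncovered → point at 7; [9,10] uncovered → point at 10; [13,15] uncovered → point at 15; [16,17] uncovered → point at 17.
Points: 7, 10, 15, 17 (4 total).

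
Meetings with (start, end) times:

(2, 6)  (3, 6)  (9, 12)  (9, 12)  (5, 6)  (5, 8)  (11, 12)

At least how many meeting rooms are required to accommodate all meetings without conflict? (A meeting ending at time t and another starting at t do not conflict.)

Count concurrent intervals with a sweep; the peak is the room count.
starts: [2, 3, 5, 5, 9, 9, 11]
ends:   [6, 6, 6, 8, 12, 12, 12]
s2→1 s3→2 s5→3 s5→4  — peak 4.

4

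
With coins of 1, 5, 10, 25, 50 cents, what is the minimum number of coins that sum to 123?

Greedy: take as many of the largest coin as possible, then repeat with the remainder.
123 = 2×50 + 2×10 + 3×1
Total coins = 2 + 2 + 3 = 7

7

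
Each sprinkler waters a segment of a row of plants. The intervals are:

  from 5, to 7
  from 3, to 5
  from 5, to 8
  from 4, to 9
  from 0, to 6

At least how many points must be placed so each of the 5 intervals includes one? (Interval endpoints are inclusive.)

By right end: [3,5]  [0,6]  [5,7]  [5,8]  [4,9]
[3,5] uncovered → point at 5.
Points: 5 (1 total).

1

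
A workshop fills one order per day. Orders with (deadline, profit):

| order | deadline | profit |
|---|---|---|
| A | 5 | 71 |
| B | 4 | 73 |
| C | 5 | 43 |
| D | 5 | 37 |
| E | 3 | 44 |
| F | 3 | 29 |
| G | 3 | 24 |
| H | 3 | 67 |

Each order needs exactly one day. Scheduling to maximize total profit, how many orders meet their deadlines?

5

Take jobs in profit order; each goes to the latest open slot no later than its deadline.
Profit order: B=73 A=71 H=67 E=44 C=43 D=37 F=29 G=24
Assign: B→slot 4, A→slot 5, H→slot 3, E→slot 2, C→slot 1, D skipped, F skipped, G skipped.
Slots: [1:C] [2:E] [3:H] [4:B] [5:A]
5 of 8 scheduled.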